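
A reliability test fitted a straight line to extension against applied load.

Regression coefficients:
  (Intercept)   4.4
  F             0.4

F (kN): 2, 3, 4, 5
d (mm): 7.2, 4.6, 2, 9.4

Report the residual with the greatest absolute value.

r = -4

F=2: d̂ = 4.4 + 0.4·2 = 5.2; r = 7.2 − 5.2 = 2
F=3: d̂ = 4.4 + 0.4·3 = 5.6; r = 4.6 − 5.6 = -1
F=4: d̂ = 4.4 + 0.4·4 = 6; r = 2 − 6 = -4
F=5: d̂ = 4.4 + 0.4·5 = 6.4; r = 9.4 − 6.4 = 3
Largest |r| is 4 at F = 4, residual -4.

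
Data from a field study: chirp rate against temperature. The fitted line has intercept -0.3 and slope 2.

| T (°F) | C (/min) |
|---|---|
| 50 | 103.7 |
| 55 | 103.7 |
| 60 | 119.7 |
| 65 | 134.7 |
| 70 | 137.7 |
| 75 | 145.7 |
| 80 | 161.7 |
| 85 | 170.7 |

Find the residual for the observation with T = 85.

r = 1

Ĉ = -0.3 + 2·85 = 169.7
r = 170.7 − 169.7 = 1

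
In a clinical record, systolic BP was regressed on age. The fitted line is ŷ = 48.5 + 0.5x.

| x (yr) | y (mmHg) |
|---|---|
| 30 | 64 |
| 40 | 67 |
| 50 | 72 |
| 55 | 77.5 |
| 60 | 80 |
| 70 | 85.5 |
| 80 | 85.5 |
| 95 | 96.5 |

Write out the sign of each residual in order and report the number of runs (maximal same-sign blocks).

x=30: ŷ = 48.5 + 0.5·30 = 63.5; r = 64 − 63.5 = 0.5
x=40: ŷ = 48.5 + 0.5·40 = 68.5; r = 67 − 68.5 = -1.5
x=50: ŷ = 48.5 + 0.5·50 = 73.5; r = 72 − 73.5 = -1.5
x=55: ŷ = 48.5 + 0.5·55 = 76; r = 77.5 − 76 = 1.5
x=60: ŷ = 48.5 + 0.5·60 = 78.5; r = 80 − 78.5 = 1.5
x=70: ŷ = 48.5 + 0.5·70 = 83.5; r = 85.5 − 83.5 = 2
x=80: ŷ = 48.5 + 0.5·80 = 88.5; r = 85.5 − 88.5 = -3
x=95: ŷ = 48.5 + 0.5·95 = 96; r = 96.5 − 96 = 0.5
Signs: + − − + + + − +
Runs: +×1, −×2, +×3, −×1, +×1 → 5

5 runs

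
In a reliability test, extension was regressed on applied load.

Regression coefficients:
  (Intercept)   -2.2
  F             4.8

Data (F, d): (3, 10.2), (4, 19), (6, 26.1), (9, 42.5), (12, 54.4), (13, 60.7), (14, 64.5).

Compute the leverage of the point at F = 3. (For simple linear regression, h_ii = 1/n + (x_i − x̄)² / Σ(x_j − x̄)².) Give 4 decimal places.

F̄ = (3 + 4 + 6 + 9 + 12 + 13 + 14)/7 = 8.71429
Σ(F − F̄)² = 32.6531 + 22.2245 + 7.36735 + 0.0816327 + 10.7959 + 18.3673 + 27.9388 = 119.429
h = 1/7 + (-5.71429)²/119.429 = 0.142857 + 0.273411 = 0.4163

h = 0.4163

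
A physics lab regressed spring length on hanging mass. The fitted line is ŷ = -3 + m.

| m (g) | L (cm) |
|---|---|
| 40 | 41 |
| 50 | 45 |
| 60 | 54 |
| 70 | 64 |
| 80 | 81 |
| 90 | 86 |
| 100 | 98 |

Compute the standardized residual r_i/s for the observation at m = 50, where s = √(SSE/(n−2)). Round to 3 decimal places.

m=40: ŷ = -3 + 40 = 37; r = 41 − 37 = 4
m=50: ŷ = -3 + 50 = 47; r = 45 − 47 = -2
m=60: ŷ = -3 + 60 = 57; r = 54 − 57 = -3
m=70: ŷ = -3 + 70 = 67; r = 64 − 67 = -3
m=80: ŷ = -3 + 80 = 77; r = 81 − 77 = 4
m=90: ŷ = -3 + 90 = 87; r = 86 − 87 = -1
m=100: ŷ = -3 + 100 = 97; r = 98 − 97 = 1
SSE = 16 + 4 + 9 + 9 + 16 + 1 + 1 = 56
s = √(56/5) = 3.34664
r/s = -2 / 3.34664 = -0.598

-0.598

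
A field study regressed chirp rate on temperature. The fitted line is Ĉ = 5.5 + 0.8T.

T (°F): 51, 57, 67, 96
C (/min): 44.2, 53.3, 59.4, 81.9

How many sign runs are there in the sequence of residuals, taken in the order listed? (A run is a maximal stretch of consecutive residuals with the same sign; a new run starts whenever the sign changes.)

T=51: Ĉ = 5.5 + 0.8·51 = 46.3; e = 44.2 − 46.3 = -2.1
T=57: Ĉ = 5.5 + 0.8·57 = 51.1; e = 53.3 − 51.1 = 2.2
T=67: Ĉ = 5.5 + 0.8·67 = 59.1; e = 59.4 − 59.1 = 0.3
T=96: Ĉ = 5.5 + 0.8·96 = 82.3; e = 81.9 − 82.3 = -0.4
Signs: − + + −
Runs: −×1, +×2, −×1 → 3

3 runs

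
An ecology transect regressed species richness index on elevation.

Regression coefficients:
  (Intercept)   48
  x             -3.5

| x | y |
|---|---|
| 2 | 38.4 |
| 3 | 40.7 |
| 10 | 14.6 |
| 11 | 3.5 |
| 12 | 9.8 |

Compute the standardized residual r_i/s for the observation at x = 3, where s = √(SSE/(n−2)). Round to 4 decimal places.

0.6625

x=2: ŷ = 48 − 3.5·2 = 41; r = 38.4 − 41 = -2.6
x=3: ŷ = 48 − 3.5·3 = 37.5; r = 40.7 − 37.5 = 3.2
x=10: ŷ = 48 − 3.5·10 = 13; r = 14.6 − 13 = 1.6
x=11: ŷ = 48 − 3.5·11 = 9.5; r = 3.5 − 9.5 = -6
x=12: ŷ = 48 − 3.5·12 = 6; r = 9.8 − 6 = 3.8
SSE = 6.76 + 10.24 + 2.56 + 36 + 14.44 = 70
s = √(70/3) = 4.83046
r/s = 3.2 / 4.83046 = 0.6625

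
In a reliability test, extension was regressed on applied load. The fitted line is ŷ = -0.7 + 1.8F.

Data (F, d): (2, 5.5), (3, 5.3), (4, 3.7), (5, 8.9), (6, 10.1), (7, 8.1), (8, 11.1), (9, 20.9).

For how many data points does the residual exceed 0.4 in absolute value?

F=2: ŷ = -0.7 + 1.8·2 = 2.9; e = 5.5 − 2.9 = 2.6
F=3: ŷ = -0.7 + 1.8·3 = 4.7; e = 5.3 − 4.7 = 0.6
F=4: ŷ = -0.7 + 1.8·4 = 6.5; e = 3.7 − 6.5 = -2.8
F=5: ŷ = -0.7 + 1.8·5 = 8.3; e = 8.9 − 8.3 = 0.6
F=6: ŷ = -0.7 + 1.8·6 = 10.1; e = 10.1 − 10.1 = 0
F=7: ŷ = -0.7 + 1.8·7 = 11.9; e = 8.1 − 11.9 = -3.8
F=8: ŷ = -0.7 + 1.8·8 = 13.7; e = 11.1 − 13.7 = -2.6
F=9: ŷ = -0.7 + 1.8·9 = 15.5; e = 20.9 − 15.5 = 5.4
|e| > 0.4: F=2 (|e|=2.6), F=3 (|e|=0.6), F=4 (|e|=2.8), F=5 (|e|=0.6), F=7 (|e|=3.8), F=8 (|e|=2.6), F=9 (|e|=5.4) → 7

7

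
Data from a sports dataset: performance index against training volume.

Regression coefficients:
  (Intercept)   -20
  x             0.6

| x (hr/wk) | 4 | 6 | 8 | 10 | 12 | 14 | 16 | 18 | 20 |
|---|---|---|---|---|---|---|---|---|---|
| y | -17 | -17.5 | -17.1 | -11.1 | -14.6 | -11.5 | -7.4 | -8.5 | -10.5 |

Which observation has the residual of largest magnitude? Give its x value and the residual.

x = 16, r = 3

x=4: ŷ = -20 + 0.6·4 = -17.6; r = -17 − (-17.6) = 0.6
x=6: ŷ = -20 + 0.6·6 = -16.4; r = -17.5 − (-16.4) = -1.1
x=8: ŷ = -20 + 0.6·8 = -15.2; r = -17.1 − (-15.2) = -1.9
x=10: ŷ = -20 + 0.6·10 = -14; r = -11.1 − (-14) = 2.9
x=12: ŷ = -20 + 0.6·12 = -12.8; r = -14.6 − (-12.8) = -1.8
x=14: ŷ = -20 + 0.6·14 = -11.6; r = -11.5 − (-11.6) = 0.1
x=16: ŷ = -20 + 0.6·16 = -10.4; r = -7.4 − (-10.4) = 3
x=18: ŷ = -20 + 0.6·18 = -9.2; r = -8.5 − (-9.2) = 0.7
x=20: ŷ = -20 + 0.6·20 = -8; r = -10.5 − (-8) = -2.5
Largest |r| is 3 at x = 16, residual 3.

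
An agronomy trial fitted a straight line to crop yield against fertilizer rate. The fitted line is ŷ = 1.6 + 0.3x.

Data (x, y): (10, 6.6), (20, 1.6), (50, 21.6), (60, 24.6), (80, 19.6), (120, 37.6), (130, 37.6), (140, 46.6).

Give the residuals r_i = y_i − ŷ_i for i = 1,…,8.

2, -6, 5, 5, -6, 0, -3, 3

x=10: ŷ = 1.6 + 0.3·10 = 4.6; r = 6.6 − 4.6 = 2
x=20: ŷ = 1.6 + 0.3·20 = 7.6; r = 1.6 − 7.6 = -6
x=50: ŷ = 1.6 + 0.3·50 = 16.6; r = 21.6 − 16.6 = 5
x=60: ŷ = 1.6 + 0.3·60 = 19.6; r = 24.6 − 19.6 = 5
x=80: ŷ = 1.6 + 0.3·80 = 25.6; r = 19.6 − 25.6 = -6
x=120: ŷ = 1.6 + 0.3·120 = 37.6; r = 37.6 − 37.6 = 0
x=130: ŷ = 1.6 + 0.3·130 = 40.6; r = 37.6 − 40.6 = -3
x=140: ŷ = 1.6 + 0.3·140 = 43.6; r = 46.6 − 43.6 = 3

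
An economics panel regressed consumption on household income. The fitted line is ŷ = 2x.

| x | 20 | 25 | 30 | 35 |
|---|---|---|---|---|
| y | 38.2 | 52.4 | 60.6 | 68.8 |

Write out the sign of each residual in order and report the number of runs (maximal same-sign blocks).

x=20: ŷ = 2·20 = 40; e = 38.2 − 40 = -1.8
x=25: ŷ = 2·25 = 50; e = 52.4 − 50 = 2.4
x=30: ŷ = 2·30 = 60; e = 60.6 − 60 = 0.6
x=35: ŷ = 2·35 = 70; e = 68.8 − 70 = -1.2
Signs: − + + −
Runs: −×1, +×2, −×1 → 3

3 runs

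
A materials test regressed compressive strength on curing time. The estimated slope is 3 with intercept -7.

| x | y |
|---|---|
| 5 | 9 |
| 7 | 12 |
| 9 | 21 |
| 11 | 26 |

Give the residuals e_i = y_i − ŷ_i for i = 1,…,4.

x=5: ŷ = -7 + 3·5 = 8; e = 9 − 8 = 1
x=7: ŷ = -7 + 3·7 = 14; e = 12 − 14 = -2
x=9: ŷ = -7 + 3·9 = 20; e = 21 − 20 = 1
x=11: ŷ = -7 + 3·11 = 26; e = 26 − 26 = 0

1, -2, 1, 0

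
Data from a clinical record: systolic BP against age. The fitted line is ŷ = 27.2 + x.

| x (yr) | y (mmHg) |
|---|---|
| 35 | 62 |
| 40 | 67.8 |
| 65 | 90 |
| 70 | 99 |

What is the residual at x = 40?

e = 0.6

ŷ = 27.2 + 40 = 67.2
e = 67.8 − 67.2 = 0.6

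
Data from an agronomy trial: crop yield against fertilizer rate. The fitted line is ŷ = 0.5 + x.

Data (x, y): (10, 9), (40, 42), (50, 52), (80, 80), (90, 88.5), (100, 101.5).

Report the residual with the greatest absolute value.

x=10: ŷ = 0.5 + 10 = 10.5; e = 9 − 10.5 = -1.5
x=40: ŷ = 0.5 + 40 = 40.5; e = 42 − 40.5 = 1.5
x=50: ŷ = 0.5 + 50 = 50.5; e = 52 − 50.5 = 1.5
x=80: ŷ = 0.5 + 80 = 80.5; e = 80 − 80.5 = -0.5
x=90: ŷ = 0.5 + 90 = 90.5; e = 88.5 − 90.5 = -2
x=100: ŷ = 0.5 + 100 = 100.5; e = 101.5 − 100.5 = 1
Largest |e| is 2 at x = 90, residual -2.

e = -2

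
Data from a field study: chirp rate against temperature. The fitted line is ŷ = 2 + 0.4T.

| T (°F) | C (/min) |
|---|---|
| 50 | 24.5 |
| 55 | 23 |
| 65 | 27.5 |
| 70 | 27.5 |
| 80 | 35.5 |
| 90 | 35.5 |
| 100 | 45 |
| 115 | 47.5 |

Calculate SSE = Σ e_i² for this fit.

T=50: ŷ = 2 + 0.4·50 = 22; e = 24.5 − 22 = 2.5
T=55: ŷ = 2 + 0.4·55 = 24; e = 23 − 24 = -1
T=65: ŷ = 2 + 0.4·65 = 28; e = 27.5 − 28 = -0.5
T=70: ŷ = 2 + 0.4·70 = 30; e = 27.5 − 30 = -2.5
T=80: ŷ = 2 + 0.4·80 = 34; e = 35.5 − 34 = 1.5
T=90: ŷ = 2 + 0.4·90 = 38; e = 35.5 − 38 = -2.5
T=100: ŷ = 2 + 0.4·100 = 42; e = 45 − 42 = 3
T=115: ŷ = 2 + 0.4·115 = 48; e = 47.5 − 48 = -0.5
SSE = 6.25 + 1 + 0.25 + 6.25 + 2.25 + 6.25 + 9 + 0.25 = 31.5

SSE = 31.5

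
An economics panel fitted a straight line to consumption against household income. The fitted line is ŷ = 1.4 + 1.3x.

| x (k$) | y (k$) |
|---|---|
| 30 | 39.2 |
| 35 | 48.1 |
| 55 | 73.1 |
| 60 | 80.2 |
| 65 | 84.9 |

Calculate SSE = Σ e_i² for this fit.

SSE = 4.56

x=30: ŷ = 1.4 + 1.3·30 = 40.4; e = 39.2 − 40.4 = -1.2
x=35: ŷ = 1.4 + 1.3·35 = 46.9; e = 48.1 − 46.9 = 1.2
x=55: ŷ = 1.4 + 1.3·55 = 72.9; e = 73.1 − 72.9 = 0.2
x=60: ŷ = 1.4 + 1.3·60 = 79.4; e = 80.2 − 79.4 = 0.8
x=65: ŷ = 1.4 + 1.3·65 = 85.9; e = 84.9 − 85.9 = -1
SSE = 1.44 + 1.44 + 0.04 + 0.64 + 1 = 4.56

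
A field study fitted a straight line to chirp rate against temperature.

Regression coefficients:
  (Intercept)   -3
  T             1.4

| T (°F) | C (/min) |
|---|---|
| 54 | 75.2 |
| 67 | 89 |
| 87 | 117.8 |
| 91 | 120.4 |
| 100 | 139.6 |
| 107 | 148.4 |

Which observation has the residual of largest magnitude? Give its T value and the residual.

T=54: ŷ = -3 + 1.4·54 = 72.6; r = 75.2 − 72.6 = 2.6
T=67: ŷ = -3 + 1.4·67 = 90.8; r = 89 − 90.8 = -1.8
T=87: ŷ = -3 + 1.4·87 = 118.8; r = 117.8 − 118.8 = -1
T=91: ŷ = -3 + 1.4·91 = 124.4; r = 120.4 − 124.4 = -4
T=100: ŷ = -3 + 1.4·100 = 137; r = 139.6 − 137 = 2.6
T=107: ŷ = -3 + 1.4·107 = 146.8; r = 148.4 − 146.8 = 1.6
Largest |r| is 4 at T = 91, residual -4.

T = 91, r = -4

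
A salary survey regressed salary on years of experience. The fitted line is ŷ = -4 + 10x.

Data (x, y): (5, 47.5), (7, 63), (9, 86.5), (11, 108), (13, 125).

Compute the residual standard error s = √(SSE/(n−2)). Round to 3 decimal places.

x=5: ŷ = -4 + 10·5 = 46; r = 47.5 − 46 = 1.5
x=7: ŷ = -4 + 10·7 = 66; r = 63 − 66 = -3
x=9: ŷ = -4 + 10·9 = 86; r = 86.5 − 86 = 0.5
x=11: ŷ = -4 + 10·11 = 106; r = 108 − 106 = 2
x=13: ŷ = -4 + 10·13 = 126; r = 125 − 126 = -1
SSE = 2.25 + 9 + 0.25 + 4 + 1 = 16.5
s = √(16.5/3) = √5.5 ≈ 2.345

s = 2.345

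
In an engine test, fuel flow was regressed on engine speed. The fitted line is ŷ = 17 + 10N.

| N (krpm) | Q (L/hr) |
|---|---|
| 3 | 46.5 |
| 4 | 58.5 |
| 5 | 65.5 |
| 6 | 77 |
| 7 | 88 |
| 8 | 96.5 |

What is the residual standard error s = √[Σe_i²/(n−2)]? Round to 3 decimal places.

N=3: ŷ = 17 + 10·3 = 47; e = 46.5 − 47 = -0.5
N=4: ŷ = 17 + 10·4 = 57; e = 58.5 − 57 = 1.5
N=5: ŷ = 17 + 10·5 = 67; e = 65.5 − 67 = -1.5
N=6: ŷ = 17 + 10·6 = 77; e = 77 − 77 = 0
N=7: ŷ = 17 + 10·7 = 87; e = 88 − 87 = 1
N=8: ŷ = 17 + 10·8 = 97; e = 96.5 − 97 = -0.5
SSE = 0.25 + 2.25 + 2.25 + 0 + 1 + 0.25 = 6
s = √(6/4) = √1.5 ≈ 1.225

s = 1.225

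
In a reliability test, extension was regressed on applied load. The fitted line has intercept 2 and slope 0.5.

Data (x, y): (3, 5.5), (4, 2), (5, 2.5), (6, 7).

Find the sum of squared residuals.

SSE = 16

x=3: ŷ = 2 + 0.5·3 = 3.5; r = 5.5 − 3.5 = 2
x=4: ŷ = 2 + 0.5·4 = 4; r = 2 − 4 = -2
x=5: ŷ = 2 + 0.5·5 = 4.5; r = 2.5 − 4.5 = -2
x=6: ŷ = 2 + 0.5·6 = 5; r = 7 − 5 = 2
SSE = 4 + 4 + 4 + 4 = 16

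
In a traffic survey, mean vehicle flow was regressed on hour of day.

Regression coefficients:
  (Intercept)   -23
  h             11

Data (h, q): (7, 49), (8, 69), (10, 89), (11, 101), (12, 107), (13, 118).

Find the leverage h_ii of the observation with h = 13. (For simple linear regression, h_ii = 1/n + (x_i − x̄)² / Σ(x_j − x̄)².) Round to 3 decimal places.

h = 0.466

h̄ = (7 + 8 + 10 + 11 + 12 + 13)/6 = 10.1667
Σ(h − h̄)² = 10.0278 + 4.69444 + 0.0277778 + 0.694444 + 3.36111 + 8.02778 = 26.8333
h = 1/6 + (2.83333)²/26.8333 = 0.166667 + 0.299172 = 0.466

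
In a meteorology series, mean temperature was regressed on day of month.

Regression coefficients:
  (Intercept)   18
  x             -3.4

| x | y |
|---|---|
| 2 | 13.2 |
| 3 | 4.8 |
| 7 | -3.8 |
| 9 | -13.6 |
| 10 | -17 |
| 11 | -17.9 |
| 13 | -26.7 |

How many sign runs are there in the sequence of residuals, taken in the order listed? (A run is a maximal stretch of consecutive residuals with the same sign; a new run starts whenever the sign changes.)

6 runs

x=2: ŷ = 18 − 3.4·2 = 11.2; e = 13.2 − 11.2 = 2
x=3: ŷ = 18 − 3.4·3 = 7.8; e = 4.8 − 7.8 = -3
x=7: ŷ = 18 − 3.4·7 = -5.8; e = -3.8 − (-5.8) = 2
x=9: ŷ = 18 − 3.4·9 = -12.6; e = -13.6 − (-12.6) = -1
x=10: ŷ = 18 − 3.4·10 = -16; e = -17 − (-16) = -1
x=11: ŷ = 18 − 3.4·11 = -19.4; e = -17.9 − (-19.4) = 1.5
x=13: ŷ = 18 − 3.4·13 = -26.2; e = -26.7 − (-26.2) = -0.5
Signs: + − + − − + −
Runs: +×1, −×1, +×1, −×2, +×1, −×1 → 6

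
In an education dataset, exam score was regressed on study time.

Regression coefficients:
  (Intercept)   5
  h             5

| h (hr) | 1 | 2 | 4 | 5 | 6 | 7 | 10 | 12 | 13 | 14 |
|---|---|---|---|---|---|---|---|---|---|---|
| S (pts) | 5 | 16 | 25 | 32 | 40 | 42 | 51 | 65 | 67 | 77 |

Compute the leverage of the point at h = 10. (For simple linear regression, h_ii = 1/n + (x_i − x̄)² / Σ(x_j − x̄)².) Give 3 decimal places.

h = 0.135

h̄ = (1 + 2 + 4 + 5 + 6 + 7 + 10 + 12 + 13 + 14)/10 = 7.4
Σ(h − h̄)² = 40.96 + 29.16 + 11.56 + 5.76 + 1.96 + 0.16 + 6.76 + 21.16 + 31.36 + 43.56 = 192.4
h = 1/10 + (2.6)²/192.4 = 0.1 + 0.0351351 = 0.135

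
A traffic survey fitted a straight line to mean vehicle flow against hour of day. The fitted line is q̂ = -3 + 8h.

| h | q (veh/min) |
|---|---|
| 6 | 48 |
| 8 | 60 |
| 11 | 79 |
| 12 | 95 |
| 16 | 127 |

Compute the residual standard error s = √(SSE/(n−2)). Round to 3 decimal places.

h=6: q̂ = -3 + 8·6 = 45; r = 48 − 45 = 3
h=8: q̂ = -3 + 8·8 = 61; r = 60 − 61 = -1
h=11: q̂ = -3 + 8·11 = 85; r = 79 − 85 = -6
h=12: q̂ = -3 + 8·12 = 93; r = 95 − 93 = 2
h=16: q̂ = -3 + 8·16 = 125; r = 127 − 125 = 2
SSE = 9 + 1 + 36 + 4 + 4 = 54
s = √(54/3) = √18 ≈ 4.243

s = 4.243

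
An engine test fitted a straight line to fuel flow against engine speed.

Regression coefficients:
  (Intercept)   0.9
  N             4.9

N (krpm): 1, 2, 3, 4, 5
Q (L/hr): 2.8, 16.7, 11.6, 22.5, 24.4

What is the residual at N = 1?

e = -3

Q̂ = 0.9 + 4.9·1 = 5.8
e = 2.8 − 5.8 = -3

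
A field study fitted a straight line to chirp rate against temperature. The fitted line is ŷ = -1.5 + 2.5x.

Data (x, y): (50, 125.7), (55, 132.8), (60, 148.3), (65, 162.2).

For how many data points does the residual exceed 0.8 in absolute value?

x=50: ŷ = -1.5 + 2.5·50 = 123.5; e = 125.7 − 123.5 = 2.2
x=55: ŷ = -1.5 + 2.5·55 = 136; e = 132.8 − 136 = -3.2
x=60: ŷ = -1.5 + 2.5·60 = 148.5; e = 148.3 − 148.5 = -0.2
x=65: ŷ = -1.5 + 2.5·65 = 161; e = 162.2 − 161 = 1.2
|e| > 0.8: x=50 (|e|=2.2), x=55 (|e|=3.2), x=65 (|e|=1.2) → 3

3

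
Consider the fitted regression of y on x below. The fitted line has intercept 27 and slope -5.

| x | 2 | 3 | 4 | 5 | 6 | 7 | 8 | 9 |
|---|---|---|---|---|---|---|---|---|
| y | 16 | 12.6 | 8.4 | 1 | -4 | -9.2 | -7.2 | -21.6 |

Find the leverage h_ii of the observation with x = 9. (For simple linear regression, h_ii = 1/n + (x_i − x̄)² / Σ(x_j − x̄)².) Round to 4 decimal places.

h = 0.4167

x̄ = (2 + 3 + 4 + 5 + 6 + 7 + 8 + 9)/8 = 5.5
Σ(x − x̄)² = 12.25 + 6.25 + 2.25 + 0.25 + 0.25 + 2.25 + 6.25 + 12.25 = 42
h = 1/8 + (3.5)²/42 = 0.125 + 0.291667 = 0.4167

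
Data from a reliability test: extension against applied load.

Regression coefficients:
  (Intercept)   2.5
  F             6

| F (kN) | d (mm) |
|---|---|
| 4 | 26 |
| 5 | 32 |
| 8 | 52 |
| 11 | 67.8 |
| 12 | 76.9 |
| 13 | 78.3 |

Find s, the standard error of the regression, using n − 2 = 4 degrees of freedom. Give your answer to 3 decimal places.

F=4: ŷ = 2.5 + 6·4 = 26.5; r = 26 − 26.5 = -0.5
F=5: ŷ = 2.5 + 6·5 = 32.5; r = 32 − 32.5 = -0.5
F=8: ŷ = 2.5 + 6·8 = 50.5; r = 52 − 50.5 = 1.5
F=11: ŷ = 2.5 + 6·11 = 68.5; r = 67.8 − 68.5 = -0.7
F=12: ŷ = 2.5 + 6·12 = 74.5; r = 76.9 − 74.5 = 2.4
F=13: ŷ = 2.5 + 6·13 = 80.5; r = 78.3 − 80.5 = -2.2
SSE = 0.25 + 0.25 + 2.25 + 0.49 + 5.76 + 4.84 = 13.84
s = √(13.84/4) = √3.46 ≈ 1.860

s = 1.860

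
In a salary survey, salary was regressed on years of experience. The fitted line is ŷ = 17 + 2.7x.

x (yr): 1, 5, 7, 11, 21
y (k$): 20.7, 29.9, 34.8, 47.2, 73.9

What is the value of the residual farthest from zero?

r = -1.1

x=1: ŷ = 17 + 2.7·1 = 19.7; r = 20.7 − 19.7 = 1
x=5: ŷ = 17 + 2.7·5 = 30.5; r = 29.9 − 30.5 = -0.6
x=7: ŷ = 17 + 2.7·7 = 35.9; r = 34.8 − 35.9 = -1.1
x=11: ŷ = 17 + 2.7·11 = 46.7; r = 47.2 − 46.7 = 0.5
x=21: ŷ = 17 + 2.7·21 = 73.7; r = 73.9 − 73.7 = 0.2
Largest |r| is 1.1 at x = 7, residual -1.1.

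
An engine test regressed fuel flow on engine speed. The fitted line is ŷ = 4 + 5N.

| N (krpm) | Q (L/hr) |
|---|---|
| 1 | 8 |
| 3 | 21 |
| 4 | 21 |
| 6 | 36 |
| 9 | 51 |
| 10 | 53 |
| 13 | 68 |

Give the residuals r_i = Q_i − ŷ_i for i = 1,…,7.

-1, 2, -3, 2, 2, -1, -1

N=1: ŷ = 4 + 5·1 = 9; r = 8 − 9 = -1
N=3: ŷ = 4 + 5·3 = 19; r = 21 − 19 = 2
N=4: ŷ = 4 + 5·4 = 24; r = 21 − 24 = -3
N=6: ŷ = 4 + 5·6 = 34; r = 36 − 34 = 2
N=9: ŷ = 4 + 5·9 = 49; r = 51 − 49 = 2
N=10: ŷ = 4 + 5·10 = 54; r = 53 − 54 = -1
N=13: ŷ = 4 + 5·13 = 69; r = 68 − 69 = -1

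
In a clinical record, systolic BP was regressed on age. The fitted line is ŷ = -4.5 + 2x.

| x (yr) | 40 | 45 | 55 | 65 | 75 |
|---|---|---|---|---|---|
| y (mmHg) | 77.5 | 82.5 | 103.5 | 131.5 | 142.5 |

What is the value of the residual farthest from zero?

x=40: ŷ = -4.5 + 2·40 = 75.5; r = 77.5 − 75.5 = 2
x=45: ŷ = -4.5 + 2·45 = 85.5; r = 82.5 − 85.5 = -3
x=55: ŷ = -4.5 + 2·55 = 105.5; r = 103.5 − 105.5 = -2
x=65: ŷ = -4.5 + 2·65 = 125.5; r = 131.5 − 125.5 = 6
x=75: ŷ = -4.5 + 2·75 = 145.5; r = 142.5 − 145.5 = -3
Largest |r| is 6 at x = 65, residual 6.

r = 6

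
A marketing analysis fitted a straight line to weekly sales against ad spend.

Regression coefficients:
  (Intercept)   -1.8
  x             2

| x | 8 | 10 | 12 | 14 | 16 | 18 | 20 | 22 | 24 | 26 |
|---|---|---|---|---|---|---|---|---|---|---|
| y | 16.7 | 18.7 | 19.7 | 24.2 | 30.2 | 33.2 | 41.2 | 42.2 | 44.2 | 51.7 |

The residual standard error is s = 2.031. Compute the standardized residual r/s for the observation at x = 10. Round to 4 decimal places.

ŷ = -1.8 + 2·10 = 18.2
r = 18.7 − 18.2 = 0.5
r/s = 0.5 / 2.031 = 0.2462

0.2462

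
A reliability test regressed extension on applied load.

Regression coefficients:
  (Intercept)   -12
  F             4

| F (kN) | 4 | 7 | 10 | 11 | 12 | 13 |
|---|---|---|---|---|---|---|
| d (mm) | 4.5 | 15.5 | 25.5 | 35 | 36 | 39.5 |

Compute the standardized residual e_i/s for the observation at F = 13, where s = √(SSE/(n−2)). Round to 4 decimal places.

-0.2500

F=4: ŷ = -12 + 4·4 = 4; e = 4.5 − 4 = 0.5
F=7: ŷ = -12 + 4·7 = 16; e = 15.5 − 16 = -0.5
F=10: ŷ = -12 + 4·10 = 28; e = 25.5 − 28 = -2.5
F=11: ŷ = -12 + 4·11 = 32; e = 35 − 32 = 3
F=12: ŷ = -12 + 4·12 = 36; e = 36 − 36 = 0
F=13: ŷ = -12 + 4·13 = 40; e = 39.5 − 40 = -0.5
SSE = 0.25 + 0.25 + 6.25 + 9 + 0 + 0.25 = 16
s = √(16/4) = 2
e/s = -0.5 / 2 = -0.2500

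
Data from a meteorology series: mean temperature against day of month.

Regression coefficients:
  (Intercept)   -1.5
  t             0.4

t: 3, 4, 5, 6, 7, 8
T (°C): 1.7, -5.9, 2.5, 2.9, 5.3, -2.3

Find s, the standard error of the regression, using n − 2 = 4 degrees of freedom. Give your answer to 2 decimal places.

s = 4.47

t=3: ŷ = -1.5 + 0.4·3 = -0.3; r = 1.7 − (-0.3) = 2
t=4: ŷ = -1.5 + 0.4·4 = 0.1; r = -5.9 − 0.1 = -6
t=5: ŷ = -1.5 + 0.4·5 = 0.5; r = 2.5 − 0.5 = 2
t=6: ŷ = -1.5 + 0.4·6 = 0.9; r = 2.9 − 0.9 = 2
t=7: ŷ = -1.5 + 0.4·7 = 1.3; r = 5.3 − 1.3 = 4
t=8: ŷ = -1.5 + 0.4·8 = 1.7; r = -2.3 − 1.7 = -4
SSE = 4 + 36 + 4 + 4 + 16 + 16 = 80
s = √(80/4) = √20 ≈ 4.47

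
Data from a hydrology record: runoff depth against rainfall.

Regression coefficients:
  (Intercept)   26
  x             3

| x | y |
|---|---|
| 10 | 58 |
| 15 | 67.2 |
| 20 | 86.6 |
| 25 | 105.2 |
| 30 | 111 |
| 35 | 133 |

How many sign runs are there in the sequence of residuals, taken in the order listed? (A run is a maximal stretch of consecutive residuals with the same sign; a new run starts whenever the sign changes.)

5 runs

x=10: ŷ = 26 + 3·10 = 56; e = 58 − 56 = 2
x=15: ŷ = 26 + 3·15 = 71; e = 67.2 − 71 = -3.8
x=20: ŷ = 26 + 3·20 = 86; e = 86.6 − 86 = 0.6
x=25: ŷ = 26 + 3·25 = 101; e = 105.2 − 101 = 4.2
x=30: ŷ = 26 + 3·30 = 116; e = 111 − 116 = -5
x=35: ŷ = 26 + 3·35 = 131; e = 133 − 131 = 2
Signs: + − + + − +
Runs: +×1, −×1, +×2, −×1, +×1 → 5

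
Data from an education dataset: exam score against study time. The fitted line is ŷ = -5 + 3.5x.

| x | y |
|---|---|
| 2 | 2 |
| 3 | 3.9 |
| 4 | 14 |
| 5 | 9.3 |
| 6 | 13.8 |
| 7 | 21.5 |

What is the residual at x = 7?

e = 2

ŷ = -5 + 3.5·7 = 19.5
e = 21.5 − 19.5 = 2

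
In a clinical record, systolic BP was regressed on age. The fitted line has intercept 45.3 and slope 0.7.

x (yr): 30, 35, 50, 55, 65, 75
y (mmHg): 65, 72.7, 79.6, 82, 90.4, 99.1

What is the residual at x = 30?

ŷ = 45.3 + 0.7·30 = 66.3
e = 65 − 66.3 = -1.3

e = -1.3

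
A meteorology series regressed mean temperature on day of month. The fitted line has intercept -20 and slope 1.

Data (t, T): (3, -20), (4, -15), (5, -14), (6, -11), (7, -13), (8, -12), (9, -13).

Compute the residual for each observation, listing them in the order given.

-3, 1, 1, 3, 0, 0, -2

t=3: ŷ = -20 + 3 = -17; r = -20 − (-17) = -3
t=4: ŷ = -20 + 4 = -16; r = -15 − (-16) = 1
t=5: ŷ = -20 + 5 = -15; r = -14 − (-15) = 1
t=6: ŷ = -20 + 6 = -14; r = -11 − (-14) = 3
t=7: ŷ = -20 + 7 = -13; r = -13 − (-13) = 0
t=8: ŷ = -20 + 8 = -12; r = -12 − (-12) = 0
t=9: ŷ = -20 + 9 = -11; r = -13 − (-11) = -2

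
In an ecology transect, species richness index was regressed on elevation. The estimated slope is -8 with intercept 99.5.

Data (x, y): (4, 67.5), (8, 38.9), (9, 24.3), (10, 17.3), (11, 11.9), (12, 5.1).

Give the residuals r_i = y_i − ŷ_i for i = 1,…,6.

0, 3.4, -3.2, -2.2, 0.4, 1.6

x=4: ŷ = 99.5 − 8·4 = 67.5; r = 67.5 − 67.5 = 0
x=8: ŷ = 99.5 − 8·8 = 35.5; r = 38.9 − 35.5 = 3.4
x=9: ŷ = 99.5 − 8·9 = 27.5; r = 24.3 − 27.5 = -3.2
x=10: ŷ = 99.5 − 8·10 = 19.5; r = 17.3 − 19.5 = -2.2
x=11: ŷ = 99.5 − 8·11 = 11.5; r = 11.9 − 11.5 = 0.4
x=12: ŷ = 99.5 − 8·12 = 3.5; r = 5.1 − 3.5 = 1.6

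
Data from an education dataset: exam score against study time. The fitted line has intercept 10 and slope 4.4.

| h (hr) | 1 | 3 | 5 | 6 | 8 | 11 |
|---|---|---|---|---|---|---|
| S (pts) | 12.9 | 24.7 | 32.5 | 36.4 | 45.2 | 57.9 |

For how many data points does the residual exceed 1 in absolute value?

2

h=1: ŷ = 10 + 4.4·1 = 14.4; e = 12.9 − 14.4 = -1.5
h=3: ŷ = 10 + 4.4·3 = 23.2; e = 24.7 − 23.2 = 1.5
h=5: ŷ = 10 + 4.4·5 = 32; e = 32.5 − 32 = 0.5
h=6: ŷ = 10 + 4.4·6 = 36.4; e = 36.4 − 36.4 = 0
h=8: ŷ = 10 + 4.4·8 = 45.2; e = 45.2 − 45.2 = 0
h=11: ŷ = 10 + 4.4·11 = 58.4; e = 57.9 − 58.4 = -0.5
|e| > 1: h=1 (|e|=1.5), h=3 (|e|=1.5) → 2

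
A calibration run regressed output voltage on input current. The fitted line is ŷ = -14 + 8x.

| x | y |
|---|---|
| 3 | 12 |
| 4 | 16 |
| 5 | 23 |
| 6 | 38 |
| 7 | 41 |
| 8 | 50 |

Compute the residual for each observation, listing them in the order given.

x=3: ŷ = -14 + 8·3 = 10; e = 12 − 10 = 2
x=4: ŷ = -14 + 8·4 = 18; e = 16 − 18 = -2
x=5: ŷ = -14 + 8·5 = 26; e = 23 − 26 = -3
x=6: ŷ = -14 + 8·6 = 34; e = 38 − 34 = 4
x=7: ŷ = -14 + 8·7 = 42; e = 41 − 42 = -1
x=8: ŷ = -14 + 8·8 = 50; e = 50 − 50 = 0

2, -2, -3, 4, -1, 0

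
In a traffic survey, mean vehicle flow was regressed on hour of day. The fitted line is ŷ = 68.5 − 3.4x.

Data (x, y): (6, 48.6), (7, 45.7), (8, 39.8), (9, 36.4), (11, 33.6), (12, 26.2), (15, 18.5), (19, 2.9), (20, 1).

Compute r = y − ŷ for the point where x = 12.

ŷ = 68.5 − 3.4·12 = 27.7
r = 26.2 − 27.7 = -1.5

r = -1.5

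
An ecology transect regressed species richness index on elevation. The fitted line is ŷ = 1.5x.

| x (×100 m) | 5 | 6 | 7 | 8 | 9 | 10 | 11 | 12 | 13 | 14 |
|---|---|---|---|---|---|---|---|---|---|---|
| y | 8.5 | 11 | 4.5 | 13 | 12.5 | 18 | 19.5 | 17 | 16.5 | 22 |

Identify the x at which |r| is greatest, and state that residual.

x=5: ŷ = 1.5·5 = 7.5; r = 8.5 − 7.5 = 1
x=6: ŷ = 1.5·6 = 9; r = 11 − 9 = 2
x=7: ŷ = 1.5·7 = 10.5; r = 4.5 − 10.5 = -6
x=8: ŷ = 1.5·8 = 12; r = 13 − 12 = 1
x=9: ŷ = 1.5·9 = 13.5; r = 12.5 − 13.5 = -1
x=10: ŷ = 1.5·10 = 15; r = 18 − 15 = 3
x=11: ŷ = 1.5·11 = 16.5; r = 19.5 − 16.5 = 3
x=12: ŷ = 1.5·12 = 18; r = 17 − 18 = -1
x=13: ŷ = 1.5·13 = 19.5; r = 16.5 − 19.5 = -3
x=14: ŷ = 1.5·14 = 21; r = 22 − 21 = 1
Largest |r| is 6 at x = 7, residual -6.

x = 7, r = -6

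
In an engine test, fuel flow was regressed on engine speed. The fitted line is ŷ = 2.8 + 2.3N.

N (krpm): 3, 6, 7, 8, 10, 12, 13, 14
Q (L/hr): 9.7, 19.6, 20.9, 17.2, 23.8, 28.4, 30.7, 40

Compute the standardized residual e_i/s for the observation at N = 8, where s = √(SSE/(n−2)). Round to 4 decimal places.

-1.2060

N=3: ŷ = 2.8 + 2.3·3 = 9.7; e = 9.7 − 9.7 = 0
N=6: ŷ = 2.8 + 2.3·6 = 16.6; e = 19.6 − 16.6 = 3
N=7: ŷ = 2.8 + 2.3·7 = 18.9; e = 20.9 − 18.9 = 2
N=8: ŷ = 2.8 + 2.3·8 = 21.2; e = 17.2 − 21.2 = -4
N=10: ŷ = 2.8 + 2.3·10 = 25.8; e = 23.8 − 25.8 = -2
N=12: ŷ = 2.8 + 2.3·12 = 30.4; e = 28.4 − 30.4 = -2
N=13: ŷ = 2.8 + 2.3·13 = 32.7; e = 30.7 − 32.7 = -2
N=14: ŷ = 2.8 + 2.3·14 = 35; e = 40 − 35 = 5
SSE = 0 + 9 + 4 + 16 + 4 + 4 + 4 + 25 = 66
s = √(66/6) = 3.31662
e/s = -4 / 3.31662 = -1.2060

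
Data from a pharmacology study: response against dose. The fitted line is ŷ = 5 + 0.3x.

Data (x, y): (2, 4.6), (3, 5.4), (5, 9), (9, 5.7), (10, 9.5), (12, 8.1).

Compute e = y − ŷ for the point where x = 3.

ŷ = 5 + 0.3·3 = 5.9
e = 5.4 − 5.9 = -0.5

e = -0.5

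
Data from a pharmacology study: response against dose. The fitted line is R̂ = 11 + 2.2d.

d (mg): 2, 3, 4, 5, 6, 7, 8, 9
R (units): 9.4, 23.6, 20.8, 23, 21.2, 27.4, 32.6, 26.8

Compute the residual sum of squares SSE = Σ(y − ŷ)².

d=2: R̂ = 11 + 2.2·2 = 15.4; e = 9.4 − 15.4 = -6
d=3: R̂ = 11 + 2.2·3 = 17.6; e = 23.6 − 17.6 = 6
d=4: R̂ = 11 + 2.2·4 = 19.8; e = 20.8 − 19.8 = 1
d=5: R̂ = 11 + 2.2·5 = 22; e = 23 − 22 = 1
d=6: R̂ = 11 + 2.2·6 = 24.2; e = 21.2 − 24.2 = -3
d=7: R̂ = 11 + 2.2·7 = 26.4; e = 27.4 − 26.4 = 1
d=8: R̂ = 11 + 2.2·8 = 28.6; e = 32.6 − 28.6 = 4
d=9: R̂ = 11 + 2.2·9 = 30.8; e = 26.8 − 30.8 = -4
SSE = 36 + 36 + 1 + 1 + 9 + 1 + 16 + 16 = 116

SSE = 116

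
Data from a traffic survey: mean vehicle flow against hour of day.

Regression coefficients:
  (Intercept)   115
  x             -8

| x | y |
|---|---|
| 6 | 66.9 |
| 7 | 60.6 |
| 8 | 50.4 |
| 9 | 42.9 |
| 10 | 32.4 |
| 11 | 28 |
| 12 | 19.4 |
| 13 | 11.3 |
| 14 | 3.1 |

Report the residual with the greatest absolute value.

x=6: ŷ = 115 − 8·6 = 67; r = 66.9 − 67 = -0.1
x=7: ŷ = 115 − 8·7 = 59; r = 60.6 − 59 = 1.6
x=8: ŷ = 115 − 8·8 = 51; r = 50.4 − 51 = -0.6
x=9: ŷ = 115 − 8·9 = 43; r = 42.9 − 43 = -0.1
x=10: ŷ = 115 − 8·10 = 35; r = 32.4 − 35 = -2.6
x=11: ŷ = 115 − 8·11 = 27; r = 28 − 27 = 1
x=12: ŷ = 115 − 8·12 = 19; r = 19.4 − 19 = 0.4
x=13: ŷ = 115 − 8·13 = 11; r = 11.3 − 11 = 0.3
x=14: ŷ = 115 − 8·14 = 3; r = 3.1 − 3 = 0.1
Largest |r| is 2.6 at x = 10, residual -2.6.

r = -2.6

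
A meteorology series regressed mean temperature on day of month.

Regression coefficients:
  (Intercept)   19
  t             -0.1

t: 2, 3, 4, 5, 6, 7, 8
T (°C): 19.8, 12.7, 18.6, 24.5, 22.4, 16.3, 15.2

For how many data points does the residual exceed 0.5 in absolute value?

t=2: T̂ = 19 − 0.1·2 = 18.8; e = 19.8 − 18.8 = 1
t=3: T̂ = 19 − 0.1·3 = 18.7; e = 12.7 − 18.7 = -6
t=4: T̂ = 19 − 0.1·4 = 18.6; e = 18.6 − 18.6 = 0
t=5: T̂ = 19 − 0.1·5 = 18.5; e = 24.5 − 18.5 = 6
t=6: T̂ = 19 − 0.1·6 = 18.4; e = 22.4 − 18.4 = 4
t=7: T̂ = 19 − 0.1·7 = 18.3; e = 16.3 − 18.3 = -2
t=8: T̂ = 19 − 0.1·8 = 18.2; e = 15.2 − 18.2 = -3
|e| > 0.5: t=2 (|e|=1), t=3 (|e|=6), t=5 (|e|=6), t=6 (|e|=4), t=7 (|e|=2), t=8 (|e|=3) → 6

6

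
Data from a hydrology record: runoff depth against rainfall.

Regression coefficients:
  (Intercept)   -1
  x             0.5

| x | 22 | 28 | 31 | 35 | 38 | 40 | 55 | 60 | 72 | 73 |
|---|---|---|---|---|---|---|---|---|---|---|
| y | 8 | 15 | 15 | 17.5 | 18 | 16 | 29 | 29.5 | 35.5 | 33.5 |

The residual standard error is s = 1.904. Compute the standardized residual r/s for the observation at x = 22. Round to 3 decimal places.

-1.050

ŷ = -1 + 0.5·22 = 10
r = 8 − 10 = -2
r/s = -2 / 1.904 = -1.050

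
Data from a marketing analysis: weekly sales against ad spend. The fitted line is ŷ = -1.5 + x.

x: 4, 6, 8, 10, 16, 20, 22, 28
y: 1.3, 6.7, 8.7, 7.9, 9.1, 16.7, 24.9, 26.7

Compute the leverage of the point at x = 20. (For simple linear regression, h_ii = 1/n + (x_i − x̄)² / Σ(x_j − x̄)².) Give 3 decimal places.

x̄ = (4 + 6 + 8 + 10 + 16 + 20 + 22 + 28)/8 = 14.25
Σ(x − x̄)² = 105.062 + 68.0625 + 39.0625 + 18.0625 + 3.0625 + 33.0625 + 60.0625 + 189.062 = 515.5
h = 1/8 + (5.75)²/515.5 = 0.125 + 0.0641368 = 0.189

h = 0.189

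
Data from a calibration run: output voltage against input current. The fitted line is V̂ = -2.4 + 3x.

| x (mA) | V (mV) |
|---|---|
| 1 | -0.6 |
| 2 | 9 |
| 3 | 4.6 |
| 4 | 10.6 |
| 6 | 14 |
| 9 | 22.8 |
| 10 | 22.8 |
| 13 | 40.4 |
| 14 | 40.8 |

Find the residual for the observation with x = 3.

V̂ = -2.4 + 3·3 = 6.6
e = 4.6 − 6.6 = -2

e = -2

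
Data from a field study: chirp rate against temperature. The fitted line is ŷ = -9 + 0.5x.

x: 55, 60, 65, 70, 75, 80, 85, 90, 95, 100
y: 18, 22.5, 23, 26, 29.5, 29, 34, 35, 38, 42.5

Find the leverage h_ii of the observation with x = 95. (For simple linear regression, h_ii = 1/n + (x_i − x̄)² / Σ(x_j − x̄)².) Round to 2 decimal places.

h = 0.25

x̄ = (55 + 60 + 65 + 70 + 75 + 80 + 85 + 90 + 95 + 100)/10 = 77.5
Σ(x − x̄)² = 506.25 + 306.25 + 156.25 + 56.25 + 6.25 + 6.25 + 56.25 + 156.25 + 306.25 + 506.25 = 2062.5
h = 1/10 + (17.5)²/2062.5 = 0.1 + 0.148485 = 0.25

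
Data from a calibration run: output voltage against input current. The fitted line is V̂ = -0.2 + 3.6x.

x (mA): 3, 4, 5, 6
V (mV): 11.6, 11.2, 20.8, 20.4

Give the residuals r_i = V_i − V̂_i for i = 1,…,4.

1, -3, 3, -1

x=3: V̂ = -0.2 + 3.6·3 = 10.6; r = 11.6 − 10.6 = 1
x=4: V̂ = -0.2 + 3.6·4 = 14.2; r = 11.2 − 14.2 = -3
x=5: V̂ = -0.2 + 3.6·5 = 17.8; r = 20.8 − 17.8 = 3
x=6: V̂ = -0.2 + 3.6·6 = 21.4; r = 20.4 − 21.4 = -1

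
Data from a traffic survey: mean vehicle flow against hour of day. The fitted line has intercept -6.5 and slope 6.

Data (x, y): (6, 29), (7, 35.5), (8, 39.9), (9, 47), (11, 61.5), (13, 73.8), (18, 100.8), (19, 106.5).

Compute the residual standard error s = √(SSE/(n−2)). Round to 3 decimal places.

x=6: ŷ = -6.5 + 6·6 = 29.5; r = 29 − 29.5 = -0.5
x=7: ŷ = -6.5 + 6·7 = 35.5; r = 35.5 − 35.5 = 0
x=8: ŷ = -6.5 + 6·8 = 41.5; r = 39.9 − 41.5 = -1.6
x=9: ŷ = -6.5 + 6·9 = 47.5; r = 47 − 47.5 = -0.5
x=11: ŷ = -6.5 + 6·11 = 59.5; r = 61.5 − 59.5 = 2
x=13: ŷ = -6.5 + 6·13 = 71.5; r = 73.8 − 71.5 = 2.3
x=18: ŷ = -6.5 + 6·18 = 101.5; r = 100.8 − 101.5 = -0.7
x=19: ŷ = -6.5 + 6·19 = 107.5; r = 106.5 − 107.5 = -1
SSE = 0.25 + 0 + 2.56 + 0.25 + 4 + 5.29 + 0.49 + 1 = 13.84
s = √(13.84/6) = √2.30667 ≈ 1.519

s = 1.519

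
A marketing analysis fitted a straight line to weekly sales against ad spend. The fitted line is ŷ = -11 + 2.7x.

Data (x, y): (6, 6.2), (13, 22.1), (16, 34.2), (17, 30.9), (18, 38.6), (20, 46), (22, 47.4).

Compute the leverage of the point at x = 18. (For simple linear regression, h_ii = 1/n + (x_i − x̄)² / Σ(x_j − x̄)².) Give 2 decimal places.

h = 0.17

x̄ = (6 + 13 + 16 + 17 + 18 + 20 + 22)/7 = 16
Σ(x − x̄)² = 100 + 9 + 0 + 1 + 4 + 16 + 36 = 166
h = 1/7 + (2)²/166 = 0.142857 + 0.0240964 = 0.17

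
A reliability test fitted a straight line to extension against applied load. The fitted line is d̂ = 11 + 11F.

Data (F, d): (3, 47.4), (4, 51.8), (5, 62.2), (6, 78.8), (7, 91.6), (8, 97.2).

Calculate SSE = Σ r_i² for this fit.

SSE = 55.68

F=3: d̂ = 11 + 11·3 = 44; r = 47.4 − 44 = 3.4
F=4: d̂ = 11 + 11·4 = 55; r = 51.8 − 55 = -3.2
F=5: d̂ = 11 + 11·5 = 66; r = 62.2 − 66 = -3.8
F=6: d̂ = 11 + 11·6 = 77; r = 78.8 − 77 = 1.8
F=7: d̂ = 11 + 11·7 = 88; r = 91.6 − 88 = 3.6
F=8: d̂ = 11 + 11·8 = 99; r = 97.2 − 99 = -1.8
SSE = 11.56 + 10.24 + 14.44 + 3.24 + 12.96 + 3.24 = 55.68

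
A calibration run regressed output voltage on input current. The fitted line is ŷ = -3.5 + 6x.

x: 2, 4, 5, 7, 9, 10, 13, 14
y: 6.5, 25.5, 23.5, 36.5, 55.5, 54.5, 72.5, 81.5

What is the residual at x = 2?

ŷ = -3.5 + 6·2 = 8.5
r = 6.5 − 8.5 = -2

r = -2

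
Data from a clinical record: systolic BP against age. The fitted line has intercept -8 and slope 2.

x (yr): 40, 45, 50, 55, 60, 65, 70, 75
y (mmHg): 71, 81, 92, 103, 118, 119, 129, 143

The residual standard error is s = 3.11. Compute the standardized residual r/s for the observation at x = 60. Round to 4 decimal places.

1.9293

ŷ = -8 + 2·60 = 112
r = 118 − 112 = 6
r/s = 6 / 3.11 = 1.9293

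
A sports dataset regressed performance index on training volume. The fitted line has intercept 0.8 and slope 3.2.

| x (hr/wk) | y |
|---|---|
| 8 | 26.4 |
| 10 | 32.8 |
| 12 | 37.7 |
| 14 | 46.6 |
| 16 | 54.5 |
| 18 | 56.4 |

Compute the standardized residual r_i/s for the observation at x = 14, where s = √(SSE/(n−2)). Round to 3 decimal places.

x=8: ŷ = 0.8 + 3.2·8 = 26.4; r = 26.4 − 26.4 = 0
x=10: ŷ = 0.8 + 3.2·10 = 32.8; r = 32.8 − 32.8 = 0
x=12: ŷ = 0.8 + 3.2·12 = 39.2; r = 37.7 − 39.2 = -1.5
x=14: ŷ = 0.8 + 3.2·14 = 45.6; r = 46.6 − 45.6 = 1
x=16: ŷ = 0.8 + 3.2·16 = 52; r = 54.5 − 52 = 2.5
x=18: ŷ = 0.8 + 3.2·18 = 58.4; r = 56.4 − 58.4 = -2
SSE = 0 + 0 + 2.25 + 1 + 6.25 + 4 = 13.5
s = √(13.5/4) = 1.83712
r/s = 1 / 1.83712 = 0.544

0.544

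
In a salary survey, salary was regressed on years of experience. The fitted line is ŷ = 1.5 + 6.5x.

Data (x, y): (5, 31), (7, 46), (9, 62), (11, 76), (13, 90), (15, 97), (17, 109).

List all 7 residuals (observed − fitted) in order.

-3, -1, 2, 3, 4, -2, -3

x=5: ŷ = 1.5 + 6.5·5 = 34; e = 31 − 34 = -3
x=7: ŷ = 1.5 + 6.5·7 = 47; e = 46 − 47 = -1
x=9: ŷ = 1.5 + 6.5·9 = 60; e = 62 − 60 = 2
x=11: ŷ = 1.5 + 6.5·11 = 73; e = 76 − 73 = 3
x=13: ŷ = 1.5 + 6.5·13 = 86; e = 90 − 86 = 4
x=15: ŷ = 1.5 + 6.5·15 = 99; e = 97 − 99 = -2
x=17: ŷ = 1.5 + 6.5·17 = 112; e = 109 − 112 = -3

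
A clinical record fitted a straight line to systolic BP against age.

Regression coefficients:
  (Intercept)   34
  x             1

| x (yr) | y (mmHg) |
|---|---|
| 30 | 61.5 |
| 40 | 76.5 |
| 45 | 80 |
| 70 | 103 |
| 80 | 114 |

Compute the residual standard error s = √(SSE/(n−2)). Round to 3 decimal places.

s = 2.198

x=30: ŷ = 34 + 30 = 64; r = 61.5 − 64 = -2.5
x=40: ŷ = 34 + 40 = 74; r = 76.5 − 74 = 2.5
x=45: ŷ = 34 + 45 = 79; r = 80 − 79 = 1
x=70: ŷ = 34 + 70 = 104; r = 103 − 104 = -1
x=80: ŷ = 34 + 80 = 114; r = 114 − 114 = 0
SSE = 6.25 + 6.25 + 1 + 1 + 0 = 14.5
s = √(14.5/3) = √4.83333 ≈ 2.198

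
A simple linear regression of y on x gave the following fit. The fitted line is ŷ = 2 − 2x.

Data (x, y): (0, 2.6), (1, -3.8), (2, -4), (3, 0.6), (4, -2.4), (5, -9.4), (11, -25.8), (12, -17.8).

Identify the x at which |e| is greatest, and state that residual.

x = 11, e = -5.8

x=0: ŷ = 2 − 2·0 = 2; e = 2.6 − 2 = 0.6
x=1: ŷ = 2 − 2·1 = 0; e = -3.8 − 0 = -3.8
x=2: ŷ = 2 − 2·2 = -2; e = -4 − (-2) = -2
x=3: ŷ = 2 − 2·3 = -4; e = 0.6 − (-4) = 4.6
x=4: ŷ = 2 − 2·4 = -6; e = -2.4 − (-6) = 3.6
x=5: ŷ = 2 − 2·5 = -8; e = -9.4 − (-8) = -1.4
x=11: ŷ = 2 − 2·11 = -20; e = -25.8 − (-20) = -5.8
x=12: ŷ = 2 − 2·12 = -22; e = -17.8 − (-22) = 4.2
Largest |e| is 5.8 at x = 11, residual -5.8.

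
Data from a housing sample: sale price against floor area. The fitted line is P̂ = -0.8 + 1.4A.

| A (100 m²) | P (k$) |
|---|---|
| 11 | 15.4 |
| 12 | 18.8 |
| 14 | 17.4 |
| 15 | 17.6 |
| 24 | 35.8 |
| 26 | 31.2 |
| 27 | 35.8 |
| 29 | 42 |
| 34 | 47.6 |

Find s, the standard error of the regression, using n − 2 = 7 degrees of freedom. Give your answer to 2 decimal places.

A=11: P̂ = -0.8 + 1.4·11 = 14.6; e = 15.4 − 14.6 = 0.8
A=12: P̂ = -0.8 + 1.4·12 = 16; e = 18.8 − 16 = 2.8
A=14: P̂ = -0.8 + 1.4·14 = 18.8; e = 17.4 − 18.8 = -1.4
A=15: P̂ = -0.8 + 1.4·15 = 20.2; e = 17.6 − 20.2 = -2.6
A=24: P̂ = -0.8 + 1.4·24 = 32.8; e = 35.8 − 32.8 = 3
A=26: P̂ = -0.8 + 1.4·26 = 35.6; e = 31.2 − 35.6 = -4.4
A=27: P̂ = -0.8 + 1.4·27 = 37; e = 35.8 − 37 = -1.2
A=29: P̂ = -0.8 + 1.4·29 = 39.8; e = 42 − 39.8 = 2.2
A=34: P̂ = -0.8 + 1.4·34 = 46.8; e = 47.6 − 46.8 = 0.8
SSE = 0.64 + 7.84 + 1.96 + 6.76 + 9 + 19.36 + 1.44 + 4.84 + 0.64 = 52.48
s = √(52.48/7) = √7.49714 ≈ 2.74

s = 2.74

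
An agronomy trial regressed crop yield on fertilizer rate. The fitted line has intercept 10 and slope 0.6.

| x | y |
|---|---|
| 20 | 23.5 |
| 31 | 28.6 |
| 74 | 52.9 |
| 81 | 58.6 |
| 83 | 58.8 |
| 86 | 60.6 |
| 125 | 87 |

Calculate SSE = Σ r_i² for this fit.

SSE = 10.5

x=20: ŷ = 10 + 0.6·20 = 22; r = 23.5 − 22 = 1.5
x=31: ŷ = 10 + 0.6·31 = 28.6; r = 28.6 − 28.6 = 0
x=74: ŷ = 10 + 0.6·74 = 54.4; r = 52.9 − 54.4 = -1.5
x=81: ŷ = 10 + 0.6·81 = 58.6; r = 58.6 − 58.6 = 0
x=83: ŷ = 10 + 0.6·83 = 59.8; r = 58.8 − 59.8 = -1
x=86: ŷ = 10 + 0.6·86 = 61.6; r = 60.6 − 61.6 = -1
x=125: ŷ = 10 + 0.6·125 = 85; r = 87 − 85 = 2
SSE = 2.25 + 0 + 2.25 + 0 + 1 + 1 + 4 = 10.5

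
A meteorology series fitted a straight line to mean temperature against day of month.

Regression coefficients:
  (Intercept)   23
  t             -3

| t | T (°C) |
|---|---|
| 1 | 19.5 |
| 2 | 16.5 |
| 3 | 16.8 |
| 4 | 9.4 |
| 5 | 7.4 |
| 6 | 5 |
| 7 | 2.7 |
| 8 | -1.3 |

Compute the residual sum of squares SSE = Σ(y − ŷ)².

t=1: ŷ = 23 − 3·1 = 20; e = 19.5 − 20 = -0.5
t=2: ŷ = 23 − 3·2 = 17; e = 16.5 − 17 = -0.5
t=3: ŷ = 23 − 3·3 = 14; e = 16.8 − 14 = 2.8
t=4: ŷ = 23 − 3·4 = 11; e = 9.4 − 11 = -1.6
t=5: ŷ = 23 − 3·5 = 8; e = 7.4 − 8 = -0.6
t=6: ŷ = 23 − 3·6 = 5; e = 5 − 5 = 0
t=7: ŷ = 23 − 3·7 = 2; e = 2.7 − 2 = 0.7
t=8: ŷ = 23 − 3·8 = -1; e = -1.3 − (-1) = -0.3
SSE = 0.25 + 0.25 + 7.84 + 2.56 + 0.36 + 0 + 0.49 + 0.09 = 11.84

SSE = 11.84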